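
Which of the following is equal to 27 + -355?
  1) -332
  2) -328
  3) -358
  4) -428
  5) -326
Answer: 2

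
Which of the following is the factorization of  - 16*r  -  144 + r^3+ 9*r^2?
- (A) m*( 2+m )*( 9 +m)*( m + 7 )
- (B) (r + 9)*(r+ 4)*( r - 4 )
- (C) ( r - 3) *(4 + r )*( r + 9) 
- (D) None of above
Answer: B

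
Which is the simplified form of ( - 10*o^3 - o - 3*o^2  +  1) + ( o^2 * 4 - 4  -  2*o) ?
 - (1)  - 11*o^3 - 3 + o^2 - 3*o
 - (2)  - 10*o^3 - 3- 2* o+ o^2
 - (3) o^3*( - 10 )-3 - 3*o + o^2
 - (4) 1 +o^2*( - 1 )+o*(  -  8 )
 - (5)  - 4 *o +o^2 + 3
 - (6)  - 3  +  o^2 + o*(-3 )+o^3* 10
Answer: 3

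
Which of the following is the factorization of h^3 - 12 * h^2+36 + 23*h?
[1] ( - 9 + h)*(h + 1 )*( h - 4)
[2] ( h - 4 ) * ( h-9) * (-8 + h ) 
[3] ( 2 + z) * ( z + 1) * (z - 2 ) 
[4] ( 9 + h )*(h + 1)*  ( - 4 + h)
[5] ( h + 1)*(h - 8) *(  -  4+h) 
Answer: 1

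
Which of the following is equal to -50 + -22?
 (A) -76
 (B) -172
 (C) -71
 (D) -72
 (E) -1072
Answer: D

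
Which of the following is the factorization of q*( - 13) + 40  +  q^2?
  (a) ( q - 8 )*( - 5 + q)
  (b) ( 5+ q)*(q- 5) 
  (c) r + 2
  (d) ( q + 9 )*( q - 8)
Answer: a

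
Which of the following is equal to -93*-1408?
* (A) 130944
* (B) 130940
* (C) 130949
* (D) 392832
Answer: A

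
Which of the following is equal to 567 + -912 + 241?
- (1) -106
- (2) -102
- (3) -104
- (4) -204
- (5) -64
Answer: 3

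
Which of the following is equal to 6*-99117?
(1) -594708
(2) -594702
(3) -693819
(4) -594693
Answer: 2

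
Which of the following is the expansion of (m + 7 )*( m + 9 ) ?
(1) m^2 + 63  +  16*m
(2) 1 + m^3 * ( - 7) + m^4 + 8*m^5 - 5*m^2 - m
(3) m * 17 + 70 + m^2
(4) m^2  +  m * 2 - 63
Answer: 1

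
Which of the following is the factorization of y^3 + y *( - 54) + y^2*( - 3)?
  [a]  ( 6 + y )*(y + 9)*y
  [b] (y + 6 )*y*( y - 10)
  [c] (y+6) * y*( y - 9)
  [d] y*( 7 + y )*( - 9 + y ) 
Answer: c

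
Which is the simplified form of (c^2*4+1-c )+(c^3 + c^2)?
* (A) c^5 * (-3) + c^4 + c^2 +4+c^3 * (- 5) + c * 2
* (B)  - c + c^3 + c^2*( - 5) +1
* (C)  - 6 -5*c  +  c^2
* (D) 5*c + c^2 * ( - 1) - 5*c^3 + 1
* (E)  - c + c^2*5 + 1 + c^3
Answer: E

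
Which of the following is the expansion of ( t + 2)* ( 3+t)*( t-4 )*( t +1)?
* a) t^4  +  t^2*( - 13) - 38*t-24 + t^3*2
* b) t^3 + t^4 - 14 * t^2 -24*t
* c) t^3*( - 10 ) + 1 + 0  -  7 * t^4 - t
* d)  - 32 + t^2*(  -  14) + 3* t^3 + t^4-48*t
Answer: a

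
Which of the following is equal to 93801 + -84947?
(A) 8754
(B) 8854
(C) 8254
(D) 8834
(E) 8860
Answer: B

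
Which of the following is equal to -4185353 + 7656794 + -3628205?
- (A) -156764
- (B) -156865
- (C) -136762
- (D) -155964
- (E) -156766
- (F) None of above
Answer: A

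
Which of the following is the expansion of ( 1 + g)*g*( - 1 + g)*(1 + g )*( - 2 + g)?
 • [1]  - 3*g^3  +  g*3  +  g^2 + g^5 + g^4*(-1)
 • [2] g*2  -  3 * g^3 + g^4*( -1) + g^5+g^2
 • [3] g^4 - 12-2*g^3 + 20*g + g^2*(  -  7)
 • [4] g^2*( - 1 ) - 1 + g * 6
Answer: 2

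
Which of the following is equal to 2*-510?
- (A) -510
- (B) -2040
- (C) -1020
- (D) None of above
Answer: C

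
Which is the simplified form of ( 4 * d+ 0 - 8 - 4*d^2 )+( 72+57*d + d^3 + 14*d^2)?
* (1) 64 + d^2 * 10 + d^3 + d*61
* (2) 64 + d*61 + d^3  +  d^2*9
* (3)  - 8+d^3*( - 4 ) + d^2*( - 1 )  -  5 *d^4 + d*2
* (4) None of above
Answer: 1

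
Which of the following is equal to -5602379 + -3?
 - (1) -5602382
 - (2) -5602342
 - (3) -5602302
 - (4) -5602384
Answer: 1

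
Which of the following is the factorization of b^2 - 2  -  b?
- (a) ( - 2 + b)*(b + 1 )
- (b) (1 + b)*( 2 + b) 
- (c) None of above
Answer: a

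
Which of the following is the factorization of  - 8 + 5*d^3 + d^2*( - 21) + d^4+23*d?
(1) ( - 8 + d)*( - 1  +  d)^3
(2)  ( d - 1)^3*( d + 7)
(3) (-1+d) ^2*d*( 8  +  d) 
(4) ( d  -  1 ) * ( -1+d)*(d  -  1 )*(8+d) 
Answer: 4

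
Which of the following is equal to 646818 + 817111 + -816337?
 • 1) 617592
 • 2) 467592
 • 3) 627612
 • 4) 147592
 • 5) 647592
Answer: 5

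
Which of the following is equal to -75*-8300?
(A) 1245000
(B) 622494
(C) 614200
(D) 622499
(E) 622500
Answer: E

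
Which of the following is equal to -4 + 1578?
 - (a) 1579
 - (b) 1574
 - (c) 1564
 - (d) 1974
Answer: b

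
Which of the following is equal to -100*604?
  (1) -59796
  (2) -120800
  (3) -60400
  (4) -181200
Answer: 3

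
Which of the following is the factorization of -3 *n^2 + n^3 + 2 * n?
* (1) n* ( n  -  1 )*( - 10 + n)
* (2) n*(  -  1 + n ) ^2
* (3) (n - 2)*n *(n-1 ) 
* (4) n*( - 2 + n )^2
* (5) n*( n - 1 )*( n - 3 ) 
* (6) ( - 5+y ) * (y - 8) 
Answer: 3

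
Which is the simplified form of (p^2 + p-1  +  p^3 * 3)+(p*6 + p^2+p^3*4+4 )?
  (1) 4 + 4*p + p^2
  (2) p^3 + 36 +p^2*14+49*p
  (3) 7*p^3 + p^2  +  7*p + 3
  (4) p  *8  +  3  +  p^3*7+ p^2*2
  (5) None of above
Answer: 5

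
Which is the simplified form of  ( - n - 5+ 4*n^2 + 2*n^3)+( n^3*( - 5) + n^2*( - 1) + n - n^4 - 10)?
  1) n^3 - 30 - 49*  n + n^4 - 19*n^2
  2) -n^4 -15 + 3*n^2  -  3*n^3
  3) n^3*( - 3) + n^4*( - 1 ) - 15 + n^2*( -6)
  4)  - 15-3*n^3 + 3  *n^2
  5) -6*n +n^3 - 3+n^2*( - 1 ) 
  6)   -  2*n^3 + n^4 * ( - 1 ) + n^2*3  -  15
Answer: 2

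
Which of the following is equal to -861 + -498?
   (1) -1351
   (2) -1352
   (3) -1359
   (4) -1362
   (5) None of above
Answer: 3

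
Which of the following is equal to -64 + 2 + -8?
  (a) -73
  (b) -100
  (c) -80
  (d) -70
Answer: d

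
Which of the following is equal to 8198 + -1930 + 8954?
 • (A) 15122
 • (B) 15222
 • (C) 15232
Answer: B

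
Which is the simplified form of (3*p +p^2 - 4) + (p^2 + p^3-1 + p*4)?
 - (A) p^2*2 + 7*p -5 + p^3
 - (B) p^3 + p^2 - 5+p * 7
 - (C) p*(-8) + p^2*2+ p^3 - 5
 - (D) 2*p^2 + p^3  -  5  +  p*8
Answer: A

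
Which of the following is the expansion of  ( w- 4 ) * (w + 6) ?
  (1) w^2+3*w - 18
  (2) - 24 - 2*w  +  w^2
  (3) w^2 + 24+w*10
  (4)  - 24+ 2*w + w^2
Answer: 4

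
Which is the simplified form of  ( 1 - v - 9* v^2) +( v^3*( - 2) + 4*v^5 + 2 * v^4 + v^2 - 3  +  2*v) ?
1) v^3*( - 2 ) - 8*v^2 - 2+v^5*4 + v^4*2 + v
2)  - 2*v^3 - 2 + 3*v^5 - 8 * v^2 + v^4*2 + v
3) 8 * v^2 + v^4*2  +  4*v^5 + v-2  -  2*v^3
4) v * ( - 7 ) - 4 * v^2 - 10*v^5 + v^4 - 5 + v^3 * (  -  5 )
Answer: 1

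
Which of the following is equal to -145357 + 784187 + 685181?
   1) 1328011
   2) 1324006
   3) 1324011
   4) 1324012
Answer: 3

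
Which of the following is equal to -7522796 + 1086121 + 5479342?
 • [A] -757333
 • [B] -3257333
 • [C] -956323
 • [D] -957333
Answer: D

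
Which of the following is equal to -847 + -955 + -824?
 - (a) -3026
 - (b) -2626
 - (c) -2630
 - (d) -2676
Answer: b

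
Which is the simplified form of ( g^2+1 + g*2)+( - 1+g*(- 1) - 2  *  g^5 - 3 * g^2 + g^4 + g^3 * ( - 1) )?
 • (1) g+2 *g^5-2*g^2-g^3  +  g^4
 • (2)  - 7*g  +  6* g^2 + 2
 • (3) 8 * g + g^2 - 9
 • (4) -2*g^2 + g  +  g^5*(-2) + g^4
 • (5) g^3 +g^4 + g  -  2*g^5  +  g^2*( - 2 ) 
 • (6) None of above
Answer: 6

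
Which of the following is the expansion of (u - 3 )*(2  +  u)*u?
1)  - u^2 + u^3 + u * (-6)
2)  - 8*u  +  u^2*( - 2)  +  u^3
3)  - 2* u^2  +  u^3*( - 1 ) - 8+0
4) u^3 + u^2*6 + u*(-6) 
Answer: 1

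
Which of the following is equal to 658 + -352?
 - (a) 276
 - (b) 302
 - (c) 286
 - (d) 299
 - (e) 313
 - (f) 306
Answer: f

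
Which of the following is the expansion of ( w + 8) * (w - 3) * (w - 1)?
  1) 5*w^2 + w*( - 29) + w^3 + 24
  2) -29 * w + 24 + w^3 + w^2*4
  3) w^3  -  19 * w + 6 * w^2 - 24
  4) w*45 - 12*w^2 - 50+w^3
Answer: 2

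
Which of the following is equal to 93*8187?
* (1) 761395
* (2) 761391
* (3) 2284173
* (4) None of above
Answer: 2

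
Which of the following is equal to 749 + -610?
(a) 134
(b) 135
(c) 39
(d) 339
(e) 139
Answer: e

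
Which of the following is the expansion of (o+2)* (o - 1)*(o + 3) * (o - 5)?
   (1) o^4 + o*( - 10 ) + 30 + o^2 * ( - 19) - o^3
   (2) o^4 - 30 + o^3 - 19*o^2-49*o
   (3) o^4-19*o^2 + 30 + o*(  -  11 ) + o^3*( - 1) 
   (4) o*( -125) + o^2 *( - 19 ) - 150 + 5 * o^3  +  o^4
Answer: 3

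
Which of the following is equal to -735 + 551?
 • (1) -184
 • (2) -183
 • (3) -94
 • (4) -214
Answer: 1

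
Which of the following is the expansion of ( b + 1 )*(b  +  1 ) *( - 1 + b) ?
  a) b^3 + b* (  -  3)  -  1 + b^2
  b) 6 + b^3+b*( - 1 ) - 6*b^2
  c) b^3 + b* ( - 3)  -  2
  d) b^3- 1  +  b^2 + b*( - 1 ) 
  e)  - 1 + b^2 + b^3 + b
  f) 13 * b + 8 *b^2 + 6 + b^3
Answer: d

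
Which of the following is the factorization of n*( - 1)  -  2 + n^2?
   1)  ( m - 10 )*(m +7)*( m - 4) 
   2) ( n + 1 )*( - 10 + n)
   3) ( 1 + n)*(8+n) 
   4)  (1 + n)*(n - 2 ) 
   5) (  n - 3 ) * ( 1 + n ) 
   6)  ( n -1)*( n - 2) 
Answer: 4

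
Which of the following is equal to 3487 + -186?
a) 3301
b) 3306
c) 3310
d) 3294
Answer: a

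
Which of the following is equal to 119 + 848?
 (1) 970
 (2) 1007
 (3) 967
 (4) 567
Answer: 3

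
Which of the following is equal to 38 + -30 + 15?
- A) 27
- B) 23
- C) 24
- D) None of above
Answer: B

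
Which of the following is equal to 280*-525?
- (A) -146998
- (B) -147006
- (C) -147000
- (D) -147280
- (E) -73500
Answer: C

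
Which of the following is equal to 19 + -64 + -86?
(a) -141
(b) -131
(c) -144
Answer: b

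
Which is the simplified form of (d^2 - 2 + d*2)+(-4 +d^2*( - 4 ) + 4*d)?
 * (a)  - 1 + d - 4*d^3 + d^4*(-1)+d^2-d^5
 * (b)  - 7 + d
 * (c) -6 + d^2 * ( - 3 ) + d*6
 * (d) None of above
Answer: c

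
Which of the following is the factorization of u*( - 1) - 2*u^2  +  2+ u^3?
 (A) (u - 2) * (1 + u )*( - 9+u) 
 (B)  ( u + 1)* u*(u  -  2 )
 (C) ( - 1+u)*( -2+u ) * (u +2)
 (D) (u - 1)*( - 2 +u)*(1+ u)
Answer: D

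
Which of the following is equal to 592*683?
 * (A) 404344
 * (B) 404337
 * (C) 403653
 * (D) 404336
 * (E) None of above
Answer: D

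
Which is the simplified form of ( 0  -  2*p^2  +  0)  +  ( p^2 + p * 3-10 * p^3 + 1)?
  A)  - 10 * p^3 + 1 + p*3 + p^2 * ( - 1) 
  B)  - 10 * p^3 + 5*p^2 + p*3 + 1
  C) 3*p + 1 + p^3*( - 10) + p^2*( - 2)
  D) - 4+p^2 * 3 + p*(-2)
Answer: A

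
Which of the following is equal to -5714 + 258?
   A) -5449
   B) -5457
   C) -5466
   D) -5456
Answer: D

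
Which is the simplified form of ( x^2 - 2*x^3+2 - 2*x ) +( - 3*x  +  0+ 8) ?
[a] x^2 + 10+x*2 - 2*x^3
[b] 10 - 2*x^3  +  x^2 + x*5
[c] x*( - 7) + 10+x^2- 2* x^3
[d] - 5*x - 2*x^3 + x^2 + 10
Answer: d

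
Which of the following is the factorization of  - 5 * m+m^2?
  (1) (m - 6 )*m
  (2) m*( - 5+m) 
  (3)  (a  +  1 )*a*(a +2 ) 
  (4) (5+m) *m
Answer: 2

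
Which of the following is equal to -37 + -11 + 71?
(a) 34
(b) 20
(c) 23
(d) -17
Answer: c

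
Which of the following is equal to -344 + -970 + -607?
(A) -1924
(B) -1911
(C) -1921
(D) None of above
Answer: C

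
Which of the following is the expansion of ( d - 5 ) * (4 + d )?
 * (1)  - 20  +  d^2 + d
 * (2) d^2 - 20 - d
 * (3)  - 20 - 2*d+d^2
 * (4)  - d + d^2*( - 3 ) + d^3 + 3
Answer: 2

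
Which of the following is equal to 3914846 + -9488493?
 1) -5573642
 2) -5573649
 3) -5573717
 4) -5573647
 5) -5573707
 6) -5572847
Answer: 4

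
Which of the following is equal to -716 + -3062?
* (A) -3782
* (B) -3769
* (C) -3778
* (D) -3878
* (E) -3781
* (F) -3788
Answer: C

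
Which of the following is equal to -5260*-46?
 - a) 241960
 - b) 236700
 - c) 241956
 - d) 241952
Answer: a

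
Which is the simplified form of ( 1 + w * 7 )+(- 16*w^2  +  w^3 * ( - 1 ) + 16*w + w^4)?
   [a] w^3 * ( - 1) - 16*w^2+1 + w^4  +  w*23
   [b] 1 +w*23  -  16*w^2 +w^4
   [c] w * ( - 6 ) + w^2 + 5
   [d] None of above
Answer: a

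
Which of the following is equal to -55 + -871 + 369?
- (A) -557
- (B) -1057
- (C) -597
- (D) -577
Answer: A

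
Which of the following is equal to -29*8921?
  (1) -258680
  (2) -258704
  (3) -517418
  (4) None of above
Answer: 4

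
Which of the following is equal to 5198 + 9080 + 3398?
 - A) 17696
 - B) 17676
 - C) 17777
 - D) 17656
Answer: B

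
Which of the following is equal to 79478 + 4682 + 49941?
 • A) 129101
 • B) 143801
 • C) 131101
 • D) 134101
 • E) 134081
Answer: D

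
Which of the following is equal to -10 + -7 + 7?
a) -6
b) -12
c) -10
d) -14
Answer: c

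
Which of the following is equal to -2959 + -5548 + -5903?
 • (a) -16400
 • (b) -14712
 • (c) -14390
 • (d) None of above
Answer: d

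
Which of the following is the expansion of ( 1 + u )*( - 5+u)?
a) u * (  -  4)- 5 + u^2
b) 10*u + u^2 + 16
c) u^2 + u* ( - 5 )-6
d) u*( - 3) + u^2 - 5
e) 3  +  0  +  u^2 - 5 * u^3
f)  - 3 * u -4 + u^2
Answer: a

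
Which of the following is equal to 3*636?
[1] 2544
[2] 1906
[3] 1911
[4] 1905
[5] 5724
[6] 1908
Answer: 6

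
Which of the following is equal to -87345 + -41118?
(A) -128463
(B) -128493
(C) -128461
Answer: A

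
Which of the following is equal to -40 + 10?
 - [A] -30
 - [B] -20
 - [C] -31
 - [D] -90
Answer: A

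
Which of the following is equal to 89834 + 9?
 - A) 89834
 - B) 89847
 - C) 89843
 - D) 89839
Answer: C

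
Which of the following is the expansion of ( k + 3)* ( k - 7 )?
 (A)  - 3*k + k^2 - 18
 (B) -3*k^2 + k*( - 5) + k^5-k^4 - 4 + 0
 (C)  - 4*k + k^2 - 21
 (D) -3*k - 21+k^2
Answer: C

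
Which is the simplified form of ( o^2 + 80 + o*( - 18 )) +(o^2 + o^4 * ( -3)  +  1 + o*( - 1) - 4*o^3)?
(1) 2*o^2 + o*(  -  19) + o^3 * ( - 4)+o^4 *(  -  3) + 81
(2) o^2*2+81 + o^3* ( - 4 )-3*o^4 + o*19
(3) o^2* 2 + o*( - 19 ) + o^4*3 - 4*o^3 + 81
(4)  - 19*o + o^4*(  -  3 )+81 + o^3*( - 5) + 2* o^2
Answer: 1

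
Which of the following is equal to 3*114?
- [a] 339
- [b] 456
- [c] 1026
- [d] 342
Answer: d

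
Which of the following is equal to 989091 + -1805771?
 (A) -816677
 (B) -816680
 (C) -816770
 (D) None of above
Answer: B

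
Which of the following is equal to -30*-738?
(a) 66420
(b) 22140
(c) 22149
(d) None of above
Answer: b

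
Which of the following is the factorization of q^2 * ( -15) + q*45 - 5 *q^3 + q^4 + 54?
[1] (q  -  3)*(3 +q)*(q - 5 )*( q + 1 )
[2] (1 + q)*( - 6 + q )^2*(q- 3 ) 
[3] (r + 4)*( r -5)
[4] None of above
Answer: 4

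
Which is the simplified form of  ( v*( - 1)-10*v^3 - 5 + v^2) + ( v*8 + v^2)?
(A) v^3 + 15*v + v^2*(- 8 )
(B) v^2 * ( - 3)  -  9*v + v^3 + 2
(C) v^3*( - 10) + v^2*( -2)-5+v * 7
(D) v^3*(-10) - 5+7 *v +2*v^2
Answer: D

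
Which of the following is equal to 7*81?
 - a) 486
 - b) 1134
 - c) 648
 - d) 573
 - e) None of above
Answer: e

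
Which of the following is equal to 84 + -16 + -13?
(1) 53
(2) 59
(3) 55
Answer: 3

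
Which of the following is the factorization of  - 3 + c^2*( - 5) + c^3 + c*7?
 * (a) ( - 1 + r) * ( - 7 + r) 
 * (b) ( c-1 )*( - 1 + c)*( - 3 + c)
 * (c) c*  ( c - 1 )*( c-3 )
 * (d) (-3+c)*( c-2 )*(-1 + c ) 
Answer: b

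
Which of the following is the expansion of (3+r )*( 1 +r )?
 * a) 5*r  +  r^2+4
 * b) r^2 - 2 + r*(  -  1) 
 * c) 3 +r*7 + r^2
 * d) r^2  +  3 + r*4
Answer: d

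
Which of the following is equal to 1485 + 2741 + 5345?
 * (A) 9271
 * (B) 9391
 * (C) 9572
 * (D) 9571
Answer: D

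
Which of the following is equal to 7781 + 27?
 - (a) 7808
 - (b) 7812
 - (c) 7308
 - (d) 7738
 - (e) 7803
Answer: a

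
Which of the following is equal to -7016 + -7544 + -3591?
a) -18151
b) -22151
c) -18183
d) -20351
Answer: a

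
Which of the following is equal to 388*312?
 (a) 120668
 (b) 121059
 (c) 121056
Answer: c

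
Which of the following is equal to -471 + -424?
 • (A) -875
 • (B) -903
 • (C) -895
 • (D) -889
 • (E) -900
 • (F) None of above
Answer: C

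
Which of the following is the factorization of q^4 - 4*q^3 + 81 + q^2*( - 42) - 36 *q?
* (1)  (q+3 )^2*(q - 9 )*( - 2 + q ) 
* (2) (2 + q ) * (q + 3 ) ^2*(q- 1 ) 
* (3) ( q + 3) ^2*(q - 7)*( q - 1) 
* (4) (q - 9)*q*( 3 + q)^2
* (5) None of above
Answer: 5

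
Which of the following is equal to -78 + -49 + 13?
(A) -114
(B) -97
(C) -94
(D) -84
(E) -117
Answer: A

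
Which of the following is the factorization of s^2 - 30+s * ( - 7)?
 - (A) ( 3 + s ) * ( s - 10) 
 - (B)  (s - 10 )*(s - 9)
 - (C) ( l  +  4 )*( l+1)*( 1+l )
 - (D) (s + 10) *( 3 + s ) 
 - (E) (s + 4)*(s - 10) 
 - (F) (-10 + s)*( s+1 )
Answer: A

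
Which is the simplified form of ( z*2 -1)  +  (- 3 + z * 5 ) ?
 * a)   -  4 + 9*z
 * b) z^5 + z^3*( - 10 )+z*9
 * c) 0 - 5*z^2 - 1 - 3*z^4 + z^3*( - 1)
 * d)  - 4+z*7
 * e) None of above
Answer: d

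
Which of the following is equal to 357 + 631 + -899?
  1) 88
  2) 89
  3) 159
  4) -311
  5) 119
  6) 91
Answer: 2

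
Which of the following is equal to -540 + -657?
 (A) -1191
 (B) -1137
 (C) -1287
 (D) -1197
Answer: D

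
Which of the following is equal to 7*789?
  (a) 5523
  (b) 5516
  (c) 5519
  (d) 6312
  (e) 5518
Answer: a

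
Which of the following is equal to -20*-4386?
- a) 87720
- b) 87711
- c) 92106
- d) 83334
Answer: a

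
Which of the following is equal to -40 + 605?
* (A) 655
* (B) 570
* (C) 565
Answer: C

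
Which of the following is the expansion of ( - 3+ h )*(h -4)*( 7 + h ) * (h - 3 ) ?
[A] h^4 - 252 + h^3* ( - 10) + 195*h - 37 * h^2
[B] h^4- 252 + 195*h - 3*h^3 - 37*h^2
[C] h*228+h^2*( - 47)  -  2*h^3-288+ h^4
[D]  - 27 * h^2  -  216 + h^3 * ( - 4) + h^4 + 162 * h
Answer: B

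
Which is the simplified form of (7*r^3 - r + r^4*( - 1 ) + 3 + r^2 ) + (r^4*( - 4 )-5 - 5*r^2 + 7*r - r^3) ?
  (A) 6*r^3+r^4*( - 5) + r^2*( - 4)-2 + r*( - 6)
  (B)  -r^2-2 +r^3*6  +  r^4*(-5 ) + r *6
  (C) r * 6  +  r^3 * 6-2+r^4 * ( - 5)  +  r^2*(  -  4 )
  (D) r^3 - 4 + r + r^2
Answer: C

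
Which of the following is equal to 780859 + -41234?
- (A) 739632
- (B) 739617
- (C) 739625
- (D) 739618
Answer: C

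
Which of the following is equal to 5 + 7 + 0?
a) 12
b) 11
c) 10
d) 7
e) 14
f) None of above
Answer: a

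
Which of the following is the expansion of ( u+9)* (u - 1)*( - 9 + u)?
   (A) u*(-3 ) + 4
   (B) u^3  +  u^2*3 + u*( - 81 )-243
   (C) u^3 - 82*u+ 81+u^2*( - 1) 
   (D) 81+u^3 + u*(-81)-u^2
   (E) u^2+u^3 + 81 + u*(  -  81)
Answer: D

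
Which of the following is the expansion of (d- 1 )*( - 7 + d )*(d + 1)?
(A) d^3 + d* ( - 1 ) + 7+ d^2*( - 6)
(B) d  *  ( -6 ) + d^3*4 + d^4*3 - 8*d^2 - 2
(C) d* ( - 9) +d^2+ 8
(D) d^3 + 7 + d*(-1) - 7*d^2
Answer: D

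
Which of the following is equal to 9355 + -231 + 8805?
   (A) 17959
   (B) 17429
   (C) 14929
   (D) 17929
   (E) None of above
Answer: D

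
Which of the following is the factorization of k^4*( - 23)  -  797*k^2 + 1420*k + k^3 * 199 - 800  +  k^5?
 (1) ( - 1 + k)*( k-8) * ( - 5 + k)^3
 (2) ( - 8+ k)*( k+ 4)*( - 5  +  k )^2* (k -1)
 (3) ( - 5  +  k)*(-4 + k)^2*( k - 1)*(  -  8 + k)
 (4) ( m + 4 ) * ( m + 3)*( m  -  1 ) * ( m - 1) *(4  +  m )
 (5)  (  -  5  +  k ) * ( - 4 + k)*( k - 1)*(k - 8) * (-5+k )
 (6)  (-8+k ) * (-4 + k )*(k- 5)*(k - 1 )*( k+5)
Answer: 5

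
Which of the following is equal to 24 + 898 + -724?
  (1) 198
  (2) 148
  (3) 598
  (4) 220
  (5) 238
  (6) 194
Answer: 1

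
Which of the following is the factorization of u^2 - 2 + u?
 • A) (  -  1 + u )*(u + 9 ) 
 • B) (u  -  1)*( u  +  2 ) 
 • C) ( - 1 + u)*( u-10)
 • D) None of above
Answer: B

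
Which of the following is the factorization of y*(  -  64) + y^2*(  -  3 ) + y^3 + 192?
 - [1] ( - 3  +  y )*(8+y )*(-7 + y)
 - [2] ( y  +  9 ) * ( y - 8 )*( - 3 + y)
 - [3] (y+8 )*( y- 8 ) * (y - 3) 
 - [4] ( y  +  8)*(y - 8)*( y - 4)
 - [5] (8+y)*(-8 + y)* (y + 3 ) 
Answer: 3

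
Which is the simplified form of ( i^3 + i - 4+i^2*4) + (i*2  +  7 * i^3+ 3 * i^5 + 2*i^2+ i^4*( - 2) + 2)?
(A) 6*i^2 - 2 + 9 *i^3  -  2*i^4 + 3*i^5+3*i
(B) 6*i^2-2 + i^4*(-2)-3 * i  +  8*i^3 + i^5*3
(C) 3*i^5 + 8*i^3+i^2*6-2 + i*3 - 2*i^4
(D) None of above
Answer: C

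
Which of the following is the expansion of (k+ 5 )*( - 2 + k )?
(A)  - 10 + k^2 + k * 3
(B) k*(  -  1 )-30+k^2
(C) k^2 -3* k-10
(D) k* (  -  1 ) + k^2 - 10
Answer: A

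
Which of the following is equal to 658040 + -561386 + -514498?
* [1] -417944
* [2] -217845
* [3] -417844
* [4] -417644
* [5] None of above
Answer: 3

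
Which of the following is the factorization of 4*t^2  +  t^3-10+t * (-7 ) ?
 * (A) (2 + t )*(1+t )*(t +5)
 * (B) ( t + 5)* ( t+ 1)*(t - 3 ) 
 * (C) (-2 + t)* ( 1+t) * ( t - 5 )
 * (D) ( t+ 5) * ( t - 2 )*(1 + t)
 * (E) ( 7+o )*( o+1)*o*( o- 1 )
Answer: D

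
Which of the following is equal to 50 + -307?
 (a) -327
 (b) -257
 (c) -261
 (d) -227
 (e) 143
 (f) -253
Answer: b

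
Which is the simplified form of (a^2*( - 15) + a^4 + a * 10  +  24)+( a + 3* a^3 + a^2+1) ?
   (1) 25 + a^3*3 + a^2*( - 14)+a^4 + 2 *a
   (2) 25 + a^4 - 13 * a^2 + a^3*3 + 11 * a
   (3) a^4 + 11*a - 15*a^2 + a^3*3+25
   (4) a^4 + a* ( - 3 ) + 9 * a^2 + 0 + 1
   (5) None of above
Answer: 5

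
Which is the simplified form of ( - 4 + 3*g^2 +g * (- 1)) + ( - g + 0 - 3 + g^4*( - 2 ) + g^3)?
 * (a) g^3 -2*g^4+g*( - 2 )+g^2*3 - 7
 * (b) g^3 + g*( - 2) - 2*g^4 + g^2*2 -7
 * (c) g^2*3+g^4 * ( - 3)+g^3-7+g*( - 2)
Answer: a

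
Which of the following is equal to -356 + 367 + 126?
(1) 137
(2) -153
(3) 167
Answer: 1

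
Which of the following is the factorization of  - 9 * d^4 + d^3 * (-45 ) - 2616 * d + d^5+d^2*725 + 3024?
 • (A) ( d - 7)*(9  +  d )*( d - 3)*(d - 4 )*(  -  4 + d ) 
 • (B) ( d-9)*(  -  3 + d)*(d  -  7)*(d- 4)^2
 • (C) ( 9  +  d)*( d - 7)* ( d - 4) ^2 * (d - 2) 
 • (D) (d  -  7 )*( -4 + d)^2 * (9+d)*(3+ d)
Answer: A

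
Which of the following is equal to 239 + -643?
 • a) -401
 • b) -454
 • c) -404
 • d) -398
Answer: c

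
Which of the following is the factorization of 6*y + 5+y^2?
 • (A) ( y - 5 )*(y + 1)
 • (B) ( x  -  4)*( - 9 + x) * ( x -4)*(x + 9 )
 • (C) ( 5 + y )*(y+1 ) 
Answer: C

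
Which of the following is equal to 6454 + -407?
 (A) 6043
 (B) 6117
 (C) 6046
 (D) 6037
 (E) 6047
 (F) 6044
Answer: E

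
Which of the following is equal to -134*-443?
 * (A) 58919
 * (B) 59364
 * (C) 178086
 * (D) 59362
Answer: D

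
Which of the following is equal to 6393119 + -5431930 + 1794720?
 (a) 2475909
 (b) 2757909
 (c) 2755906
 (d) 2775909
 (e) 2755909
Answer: e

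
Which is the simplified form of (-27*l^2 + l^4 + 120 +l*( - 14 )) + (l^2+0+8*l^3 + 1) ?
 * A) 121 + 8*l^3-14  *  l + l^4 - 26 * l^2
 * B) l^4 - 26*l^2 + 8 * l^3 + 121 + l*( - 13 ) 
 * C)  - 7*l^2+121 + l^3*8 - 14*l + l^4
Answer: A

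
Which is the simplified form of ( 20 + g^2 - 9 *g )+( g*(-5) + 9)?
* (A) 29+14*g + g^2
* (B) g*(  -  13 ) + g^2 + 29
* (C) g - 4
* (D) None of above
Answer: D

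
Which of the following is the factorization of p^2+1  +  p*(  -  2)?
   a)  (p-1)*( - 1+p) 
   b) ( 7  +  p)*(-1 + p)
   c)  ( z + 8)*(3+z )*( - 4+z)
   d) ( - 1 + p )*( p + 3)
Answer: a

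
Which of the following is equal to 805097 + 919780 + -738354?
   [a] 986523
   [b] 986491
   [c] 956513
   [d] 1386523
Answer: a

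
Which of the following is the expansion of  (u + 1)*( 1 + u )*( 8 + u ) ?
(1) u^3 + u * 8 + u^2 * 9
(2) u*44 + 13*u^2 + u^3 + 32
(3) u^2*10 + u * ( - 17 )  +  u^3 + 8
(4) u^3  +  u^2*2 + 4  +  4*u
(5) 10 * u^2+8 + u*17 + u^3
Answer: 5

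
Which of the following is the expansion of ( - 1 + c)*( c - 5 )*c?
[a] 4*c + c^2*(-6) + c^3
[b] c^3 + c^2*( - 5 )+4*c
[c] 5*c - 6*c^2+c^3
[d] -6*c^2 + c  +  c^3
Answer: c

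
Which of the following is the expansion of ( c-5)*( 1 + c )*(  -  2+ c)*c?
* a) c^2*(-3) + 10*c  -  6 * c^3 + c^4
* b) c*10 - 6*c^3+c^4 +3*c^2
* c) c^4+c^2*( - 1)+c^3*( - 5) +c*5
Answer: b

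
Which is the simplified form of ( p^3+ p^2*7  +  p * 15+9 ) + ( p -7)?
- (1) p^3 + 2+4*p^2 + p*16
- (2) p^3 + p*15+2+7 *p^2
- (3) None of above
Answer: 3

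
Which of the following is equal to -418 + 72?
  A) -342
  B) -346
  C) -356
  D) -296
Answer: B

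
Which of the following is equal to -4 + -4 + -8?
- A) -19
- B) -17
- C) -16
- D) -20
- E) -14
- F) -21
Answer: C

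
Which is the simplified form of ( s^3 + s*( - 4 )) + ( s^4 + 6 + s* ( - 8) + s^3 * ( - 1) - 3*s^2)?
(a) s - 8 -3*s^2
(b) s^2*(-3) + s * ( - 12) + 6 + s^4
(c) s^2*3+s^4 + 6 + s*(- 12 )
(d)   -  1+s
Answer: b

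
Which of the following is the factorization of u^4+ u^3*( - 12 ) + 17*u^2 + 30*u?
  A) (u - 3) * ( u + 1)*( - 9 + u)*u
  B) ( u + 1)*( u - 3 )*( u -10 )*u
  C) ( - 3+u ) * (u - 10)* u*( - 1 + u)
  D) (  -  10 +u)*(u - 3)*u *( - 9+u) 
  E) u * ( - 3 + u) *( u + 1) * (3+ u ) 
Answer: B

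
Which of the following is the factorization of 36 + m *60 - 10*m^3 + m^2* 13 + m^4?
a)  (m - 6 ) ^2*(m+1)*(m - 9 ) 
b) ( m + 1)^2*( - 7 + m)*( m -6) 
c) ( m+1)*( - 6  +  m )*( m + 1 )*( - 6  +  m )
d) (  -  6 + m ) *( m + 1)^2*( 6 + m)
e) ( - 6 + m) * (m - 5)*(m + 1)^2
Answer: c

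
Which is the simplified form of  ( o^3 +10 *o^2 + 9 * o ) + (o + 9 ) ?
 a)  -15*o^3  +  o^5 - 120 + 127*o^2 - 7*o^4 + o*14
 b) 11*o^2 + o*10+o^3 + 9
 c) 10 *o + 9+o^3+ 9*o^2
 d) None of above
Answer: d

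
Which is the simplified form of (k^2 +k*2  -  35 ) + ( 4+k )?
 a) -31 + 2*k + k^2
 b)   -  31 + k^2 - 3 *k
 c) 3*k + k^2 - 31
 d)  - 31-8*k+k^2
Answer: c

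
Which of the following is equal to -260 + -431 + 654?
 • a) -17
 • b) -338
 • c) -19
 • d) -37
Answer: d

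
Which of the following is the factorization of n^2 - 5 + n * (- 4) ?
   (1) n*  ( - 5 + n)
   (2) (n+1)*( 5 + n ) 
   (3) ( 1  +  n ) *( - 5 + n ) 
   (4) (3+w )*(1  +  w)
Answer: 3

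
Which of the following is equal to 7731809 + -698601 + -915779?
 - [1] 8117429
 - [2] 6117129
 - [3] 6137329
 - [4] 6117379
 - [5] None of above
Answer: 5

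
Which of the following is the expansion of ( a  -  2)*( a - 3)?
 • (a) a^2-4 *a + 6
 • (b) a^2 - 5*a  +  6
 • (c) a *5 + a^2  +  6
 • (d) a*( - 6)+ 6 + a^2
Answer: b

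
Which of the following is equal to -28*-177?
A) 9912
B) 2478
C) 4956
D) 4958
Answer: C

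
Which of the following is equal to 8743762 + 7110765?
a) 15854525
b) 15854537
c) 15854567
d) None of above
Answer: d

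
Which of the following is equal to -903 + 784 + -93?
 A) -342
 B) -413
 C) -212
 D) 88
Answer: C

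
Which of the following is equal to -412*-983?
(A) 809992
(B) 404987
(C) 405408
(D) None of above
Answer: D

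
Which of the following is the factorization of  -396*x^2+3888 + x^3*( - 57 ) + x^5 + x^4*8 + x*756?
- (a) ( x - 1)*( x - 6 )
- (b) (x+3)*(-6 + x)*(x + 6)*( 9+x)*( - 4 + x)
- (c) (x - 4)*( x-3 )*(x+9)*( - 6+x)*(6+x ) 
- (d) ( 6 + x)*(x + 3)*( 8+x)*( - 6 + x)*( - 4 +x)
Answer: b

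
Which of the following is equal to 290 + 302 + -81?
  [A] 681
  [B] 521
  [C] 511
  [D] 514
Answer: C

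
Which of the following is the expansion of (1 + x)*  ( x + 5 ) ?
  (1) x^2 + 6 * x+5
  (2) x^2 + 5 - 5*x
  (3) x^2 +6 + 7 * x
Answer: 1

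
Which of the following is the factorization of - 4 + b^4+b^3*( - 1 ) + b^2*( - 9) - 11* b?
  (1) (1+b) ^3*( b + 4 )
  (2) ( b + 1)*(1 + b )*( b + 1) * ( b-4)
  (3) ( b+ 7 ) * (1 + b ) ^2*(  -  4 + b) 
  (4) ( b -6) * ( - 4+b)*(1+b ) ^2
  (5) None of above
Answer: 2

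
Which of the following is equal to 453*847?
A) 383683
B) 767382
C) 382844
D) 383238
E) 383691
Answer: E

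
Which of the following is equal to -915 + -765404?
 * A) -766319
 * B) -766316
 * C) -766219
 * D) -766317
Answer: A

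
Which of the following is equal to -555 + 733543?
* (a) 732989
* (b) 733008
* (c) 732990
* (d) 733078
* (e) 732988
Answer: e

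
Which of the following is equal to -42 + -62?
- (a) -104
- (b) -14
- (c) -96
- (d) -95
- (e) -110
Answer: a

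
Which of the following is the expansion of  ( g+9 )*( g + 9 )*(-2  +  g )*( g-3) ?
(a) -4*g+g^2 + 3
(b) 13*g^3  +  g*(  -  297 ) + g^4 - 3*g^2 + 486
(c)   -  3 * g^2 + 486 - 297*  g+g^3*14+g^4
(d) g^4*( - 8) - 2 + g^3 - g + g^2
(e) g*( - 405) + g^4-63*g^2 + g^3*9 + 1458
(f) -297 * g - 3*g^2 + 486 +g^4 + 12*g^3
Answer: b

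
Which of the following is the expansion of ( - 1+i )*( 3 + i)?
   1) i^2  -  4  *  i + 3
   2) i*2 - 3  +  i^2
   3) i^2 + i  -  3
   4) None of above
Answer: 2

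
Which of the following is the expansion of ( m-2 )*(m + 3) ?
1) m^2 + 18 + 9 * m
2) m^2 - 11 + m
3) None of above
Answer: 3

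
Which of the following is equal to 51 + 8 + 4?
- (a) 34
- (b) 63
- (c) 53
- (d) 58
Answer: b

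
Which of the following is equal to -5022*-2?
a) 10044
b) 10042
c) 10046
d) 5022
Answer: a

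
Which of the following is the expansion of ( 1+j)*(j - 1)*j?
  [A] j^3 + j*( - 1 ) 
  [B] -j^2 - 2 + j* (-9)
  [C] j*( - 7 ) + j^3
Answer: A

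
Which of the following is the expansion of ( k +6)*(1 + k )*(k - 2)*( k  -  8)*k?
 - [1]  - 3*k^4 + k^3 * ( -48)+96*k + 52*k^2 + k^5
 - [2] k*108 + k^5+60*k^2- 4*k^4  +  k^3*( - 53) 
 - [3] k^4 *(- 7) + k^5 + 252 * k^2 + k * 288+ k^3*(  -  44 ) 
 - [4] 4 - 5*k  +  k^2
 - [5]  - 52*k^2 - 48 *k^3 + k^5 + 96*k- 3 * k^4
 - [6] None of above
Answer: 1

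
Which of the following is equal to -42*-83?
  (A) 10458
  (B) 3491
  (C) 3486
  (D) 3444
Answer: C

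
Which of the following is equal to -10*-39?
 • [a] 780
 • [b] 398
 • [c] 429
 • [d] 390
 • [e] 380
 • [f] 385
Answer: d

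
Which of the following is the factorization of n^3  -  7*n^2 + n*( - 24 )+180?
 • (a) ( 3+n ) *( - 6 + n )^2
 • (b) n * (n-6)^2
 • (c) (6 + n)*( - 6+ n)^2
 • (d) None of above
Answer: d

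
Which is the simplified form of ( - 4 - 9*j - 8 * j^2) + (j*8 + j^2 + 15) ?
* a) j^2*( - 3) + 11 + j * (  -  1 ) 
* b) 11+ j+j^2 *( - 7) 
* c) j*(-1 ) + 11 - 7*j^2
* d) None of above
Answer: c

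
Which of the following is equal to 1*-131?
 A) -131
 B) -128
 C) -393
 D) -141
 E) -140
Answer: A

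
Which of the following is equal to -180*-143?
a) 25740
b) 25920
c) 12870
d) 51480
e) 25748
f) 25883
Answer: a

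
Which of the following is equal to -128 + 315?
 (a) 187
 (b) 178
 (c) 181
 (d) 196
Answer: a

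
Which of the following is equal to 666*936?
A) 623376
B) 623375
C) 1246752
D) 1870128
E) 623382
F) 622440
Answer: A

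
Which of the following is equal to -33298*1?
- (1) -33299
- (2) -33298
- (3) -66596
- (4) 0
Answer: 2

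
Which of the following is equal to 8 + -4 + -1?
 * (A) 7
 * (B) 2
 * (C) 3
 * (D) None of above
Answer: C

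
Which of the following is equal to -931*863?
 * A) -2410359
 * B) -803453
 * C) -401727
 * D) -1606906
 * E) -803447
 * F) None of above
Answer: B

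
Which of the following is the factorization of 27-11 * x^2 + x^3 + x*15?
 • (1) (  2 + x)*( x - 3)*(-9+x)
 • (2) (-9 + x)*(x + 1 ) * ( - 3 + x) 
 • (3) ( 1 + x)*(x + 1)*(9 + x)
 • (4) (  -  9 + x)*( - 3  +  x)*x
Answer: 2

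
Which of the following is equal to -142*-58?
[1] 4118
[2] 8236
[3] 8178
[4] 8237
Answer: 2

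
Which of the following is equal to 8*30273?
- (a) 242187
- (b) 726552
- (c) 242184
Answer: c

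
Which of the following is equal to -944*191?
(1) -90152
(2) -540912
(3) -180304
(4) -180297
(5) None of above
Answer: 3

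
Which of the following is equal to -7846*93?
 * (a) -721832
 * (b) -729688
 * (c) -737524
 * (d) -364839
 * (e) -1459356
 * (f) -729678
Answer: f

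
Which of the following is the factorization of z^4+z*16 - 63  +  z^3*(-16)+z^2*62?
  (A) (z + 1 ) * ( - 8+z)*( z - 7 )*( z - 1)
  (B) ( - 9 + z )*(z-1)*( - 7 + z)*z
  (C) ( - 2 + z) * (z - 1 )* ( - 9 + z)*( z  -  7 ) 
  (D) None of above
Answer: D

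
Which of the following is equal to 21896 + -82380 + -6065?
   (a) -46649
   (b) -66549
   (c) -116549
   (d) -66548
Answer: b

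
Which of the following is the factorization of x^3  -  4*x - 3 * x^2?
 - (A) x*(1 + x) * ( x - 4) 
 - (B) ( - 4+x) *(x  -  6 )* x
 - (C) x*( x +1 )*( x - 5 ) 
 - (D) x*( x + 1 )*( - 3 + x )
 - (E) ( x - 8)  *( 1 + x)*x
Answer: A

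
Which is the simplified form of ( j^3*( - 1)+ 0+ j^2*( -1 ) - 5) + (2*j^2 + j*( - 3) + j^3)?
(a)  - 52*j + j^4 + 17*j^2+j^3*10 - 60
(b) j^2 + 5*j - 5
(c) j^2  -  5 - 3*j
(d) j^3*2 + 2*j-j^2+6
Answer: c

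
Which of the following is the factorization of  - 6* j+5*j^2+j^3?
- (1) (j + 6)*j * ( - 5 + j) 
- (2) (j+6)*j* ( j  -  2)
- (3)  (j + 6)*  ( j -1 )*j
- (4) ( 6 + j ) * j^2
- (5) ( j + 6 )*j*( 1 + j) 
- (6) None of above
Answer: 3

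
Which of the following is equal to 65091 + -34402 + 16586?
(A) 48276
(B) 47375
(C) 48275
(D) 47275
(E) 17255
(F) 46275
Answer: D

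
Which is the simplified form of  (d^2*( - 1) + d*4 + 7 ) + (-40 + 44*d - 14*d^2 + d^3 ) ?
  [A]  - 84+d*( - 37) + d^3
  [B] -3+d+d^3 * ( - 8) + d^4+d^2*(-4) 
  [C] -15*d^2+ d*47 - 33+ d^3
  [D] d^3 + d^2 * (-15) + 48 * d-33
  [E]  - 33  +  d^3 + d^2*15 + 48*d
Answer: D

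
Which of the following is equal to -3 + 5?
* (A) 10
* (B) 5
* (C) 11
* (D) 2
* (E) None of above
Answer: D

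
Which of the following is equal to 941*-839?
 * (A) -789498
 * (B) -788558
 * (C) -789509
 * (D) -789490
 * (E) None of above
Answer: E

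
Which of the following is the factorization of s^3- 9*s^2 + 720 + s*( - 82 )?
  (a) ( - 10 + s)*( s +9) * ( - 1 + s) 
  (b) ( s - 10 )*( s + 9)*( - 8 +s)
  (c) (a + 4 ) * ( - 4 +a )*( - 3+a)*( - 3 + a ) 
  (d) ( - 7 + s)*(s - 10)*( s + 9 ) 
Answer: b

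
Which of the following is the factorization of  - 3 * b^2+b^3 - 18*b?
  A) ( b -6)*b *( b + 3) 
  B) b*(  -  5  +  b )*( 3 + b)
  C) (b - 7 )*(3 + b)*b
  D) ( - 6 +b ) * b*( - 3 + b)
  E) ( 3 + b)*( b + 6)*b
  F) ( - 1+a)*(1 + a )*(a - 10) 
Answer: A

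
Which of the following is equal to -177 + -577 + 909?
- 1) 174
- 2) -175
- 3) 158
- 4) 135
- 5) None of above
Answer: 5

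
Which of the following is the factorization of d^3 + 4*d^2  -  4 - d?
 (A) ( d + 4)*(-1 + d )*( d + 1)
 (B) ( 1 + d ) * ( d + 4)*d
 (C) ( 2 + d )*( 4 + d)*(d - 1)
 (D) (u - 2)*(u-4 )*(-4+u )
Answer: A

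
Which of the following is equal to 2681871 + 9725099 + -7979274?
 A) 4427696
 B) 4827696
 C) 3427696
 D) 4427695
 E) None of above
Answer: A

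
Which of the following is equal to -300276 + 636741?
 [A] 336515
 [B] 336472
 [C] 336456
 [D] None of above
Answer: D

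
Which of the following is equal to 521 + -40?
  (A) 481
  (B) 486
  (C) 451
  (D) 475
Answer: A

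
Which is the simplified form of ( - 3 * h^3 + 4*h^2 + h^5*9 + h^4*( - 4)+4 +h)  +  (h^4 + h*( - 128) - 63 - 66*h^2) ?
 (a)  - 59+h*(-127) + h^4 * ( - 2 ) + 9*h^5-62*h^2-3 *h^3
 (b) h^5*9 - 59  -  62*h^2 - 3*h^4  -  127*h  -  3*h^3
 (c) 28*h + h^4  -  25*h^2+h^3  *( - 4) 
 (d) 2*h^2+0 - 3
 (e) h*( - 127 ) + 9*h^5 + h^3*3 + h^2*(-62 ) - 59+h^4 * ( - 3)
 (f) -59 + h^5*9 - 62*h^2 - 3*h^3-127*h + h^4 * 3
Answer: b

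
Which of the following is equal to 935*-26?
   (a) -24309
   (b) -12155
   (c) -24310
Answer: c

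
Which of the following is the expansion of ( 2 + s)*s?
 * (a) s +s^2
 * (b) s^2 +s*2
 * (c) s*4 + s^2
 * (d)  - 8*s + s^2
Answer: b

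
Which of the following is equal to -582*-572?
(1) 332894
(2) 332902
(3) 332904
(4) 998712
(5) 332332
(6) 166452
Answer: 3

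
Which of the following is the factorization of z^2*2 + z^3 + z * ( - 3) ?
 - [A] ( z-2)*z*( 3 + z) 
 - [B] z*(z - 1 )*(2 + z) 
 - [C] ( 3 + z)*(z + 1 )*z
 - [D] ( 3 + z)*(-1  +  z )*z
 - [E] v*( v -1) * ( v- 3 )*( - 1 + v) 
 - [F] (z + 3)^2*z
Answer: D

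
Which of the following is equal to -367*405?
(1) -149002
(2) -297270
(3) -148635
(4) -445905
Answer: 3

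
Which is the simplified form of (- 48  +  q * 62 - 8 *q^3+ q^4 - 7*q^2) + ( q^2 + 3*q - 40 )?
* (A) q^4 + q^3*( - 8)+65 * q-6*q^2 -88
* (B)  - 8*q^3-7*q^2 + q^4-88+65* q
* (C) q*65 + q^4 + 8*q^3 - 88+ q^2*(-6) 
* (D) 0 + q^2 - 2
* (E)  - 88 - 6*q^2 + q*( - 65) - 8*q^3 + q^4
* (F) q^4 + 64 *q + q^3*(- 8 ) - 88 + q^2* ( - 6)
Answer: A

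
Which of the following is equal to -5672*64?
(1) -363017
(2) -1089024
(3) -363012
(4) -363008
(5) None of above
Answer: 4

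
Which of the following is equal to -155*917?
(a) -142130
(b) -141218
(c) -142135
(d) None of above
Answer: c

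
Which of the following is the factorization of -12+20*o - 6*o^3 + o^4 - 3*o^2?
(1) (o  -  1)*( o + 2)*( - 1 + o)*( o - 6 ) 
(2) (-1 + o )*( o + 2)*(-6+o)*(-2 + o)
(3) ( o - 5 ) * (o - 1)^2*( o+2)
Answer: 1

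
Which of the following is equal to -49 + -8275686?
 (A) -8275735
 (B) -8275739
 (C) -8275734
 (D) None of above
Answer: A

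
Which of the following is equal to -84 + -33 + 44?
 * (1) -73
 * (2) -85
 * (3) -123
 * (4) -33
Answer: 1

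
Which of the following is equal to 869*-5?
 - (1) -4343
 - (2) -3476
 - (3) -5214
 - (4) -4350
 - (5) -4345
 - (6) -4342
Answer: 5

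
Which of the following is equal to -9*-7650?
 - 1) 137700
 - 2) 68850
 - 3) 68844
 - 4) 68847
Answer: 2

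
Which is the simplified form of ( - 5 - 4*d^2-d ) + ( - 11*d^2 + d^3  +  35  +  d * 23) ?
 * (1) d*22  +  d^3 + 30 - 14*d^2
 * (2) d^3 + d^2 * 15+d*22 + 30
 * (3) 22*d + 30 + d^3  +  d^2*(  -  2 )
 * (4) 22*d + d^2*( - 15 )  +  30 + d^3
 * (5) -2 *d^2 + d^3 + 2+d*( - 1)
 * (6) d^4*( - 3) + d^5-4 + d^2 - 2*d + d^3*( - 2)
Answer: 4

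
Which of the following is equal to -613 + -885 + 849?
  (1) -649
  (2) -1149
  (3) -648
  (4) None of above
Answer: 1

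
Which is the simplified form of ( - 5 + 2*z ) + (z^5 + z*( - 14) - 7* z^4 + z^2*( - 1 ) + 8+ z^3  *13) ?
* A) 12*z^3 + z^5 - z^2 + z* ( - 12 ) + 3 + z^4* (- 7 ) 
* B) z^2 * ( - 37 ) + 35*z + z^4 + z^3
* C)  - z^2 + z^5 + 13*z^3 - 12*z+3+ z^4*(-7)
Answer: C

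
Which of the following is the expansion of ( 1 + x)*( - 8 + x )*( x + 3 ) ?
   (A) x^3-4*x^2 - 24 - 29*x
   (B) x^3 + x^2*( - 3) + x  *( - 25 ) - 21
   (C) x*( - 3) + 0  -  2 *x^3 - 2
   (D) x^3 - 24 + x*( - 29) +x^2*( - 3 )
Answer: A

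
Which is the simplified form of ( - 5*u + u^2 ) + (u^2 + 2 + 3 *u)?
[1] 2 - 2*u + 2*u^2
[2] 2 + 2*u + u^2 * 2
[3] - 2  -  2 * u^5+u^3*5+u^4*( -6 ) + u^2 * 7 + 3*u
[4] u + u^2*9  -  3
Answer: 1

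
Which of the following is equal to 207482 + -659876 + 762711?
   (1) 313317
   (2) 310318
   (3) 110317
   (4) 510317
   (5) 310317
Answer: 5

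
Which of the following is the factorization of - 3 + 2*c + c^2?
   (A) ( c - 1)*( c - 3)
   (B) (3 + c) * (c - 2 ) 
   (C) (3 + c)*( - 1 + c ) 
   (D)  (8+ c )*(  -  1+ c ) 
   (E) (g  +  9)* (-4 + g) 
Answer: C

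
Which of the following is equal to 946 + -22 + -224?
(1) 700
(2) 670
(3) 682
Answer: 1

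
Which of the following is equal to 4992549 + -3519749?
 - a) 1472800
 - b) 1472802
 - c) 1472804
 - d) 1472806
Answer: a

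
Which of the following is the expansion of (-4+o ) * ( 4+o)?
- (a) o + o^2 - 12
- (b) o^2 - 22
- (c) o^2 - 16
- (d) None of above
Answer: c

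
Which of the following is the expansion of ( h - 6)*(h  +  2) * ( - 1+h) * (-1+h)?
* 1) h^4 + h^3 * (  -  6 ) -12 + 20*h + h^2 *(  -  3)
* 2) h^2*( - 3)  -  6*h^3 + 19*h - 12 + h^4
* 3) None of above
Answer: 1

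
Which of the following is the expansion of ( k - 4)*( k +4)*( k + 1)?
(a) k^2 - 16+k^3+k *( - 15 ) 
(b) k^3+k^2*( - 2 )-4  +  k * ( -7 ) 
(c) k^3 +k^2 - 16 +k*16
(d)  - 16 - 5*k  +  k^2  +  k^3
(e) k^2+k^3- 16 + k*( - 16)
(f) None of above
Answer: e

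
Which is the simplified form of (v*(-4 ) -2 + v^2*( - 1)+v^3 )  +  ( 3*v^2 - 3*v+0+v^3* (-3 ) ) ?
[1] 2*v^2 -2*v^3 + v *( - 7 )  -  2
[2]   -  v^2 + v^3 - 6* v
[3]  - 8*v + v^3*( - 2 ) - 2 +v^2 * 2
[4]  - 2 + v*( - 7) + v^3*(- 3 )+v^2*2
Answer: 1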